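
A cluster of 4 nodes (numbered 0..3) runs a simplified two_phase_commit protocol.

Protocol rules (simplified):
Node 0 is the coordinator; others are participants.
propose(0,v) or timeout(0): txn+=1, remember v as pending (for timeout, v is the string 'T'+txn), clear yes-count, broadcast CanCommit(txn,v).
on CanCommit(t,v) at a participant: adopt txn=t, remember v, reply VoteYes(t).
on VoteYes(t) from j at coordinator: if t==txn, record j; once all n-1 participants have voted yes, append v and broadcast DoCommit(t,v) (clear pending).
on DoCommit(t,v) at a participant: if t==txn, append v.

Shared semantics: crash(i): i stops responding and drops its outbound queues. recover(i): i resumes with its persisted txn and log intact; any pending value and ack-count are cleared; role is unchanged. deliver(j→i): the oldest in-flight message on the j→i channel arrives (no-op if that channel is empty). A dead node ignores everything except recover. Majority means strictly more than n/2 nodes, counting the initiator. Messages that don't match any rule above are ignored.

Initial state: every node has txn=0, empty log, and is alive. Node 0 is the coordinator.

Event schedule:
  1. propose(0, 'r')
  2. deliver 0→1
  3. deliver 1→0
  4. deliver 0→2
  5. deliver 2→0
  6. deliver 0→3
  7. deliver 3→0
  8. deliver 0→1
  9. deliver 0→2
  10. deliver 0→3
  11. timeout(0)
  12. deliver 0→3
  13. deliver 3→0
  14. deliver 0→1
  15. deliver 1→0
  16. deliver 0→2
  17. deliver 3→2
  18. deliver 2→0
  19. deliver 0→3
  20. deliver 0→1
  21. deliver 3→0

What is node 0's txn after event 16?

2

step 1 propose(0,'r'): 0={coor,t=1,log=-}
step 2 deliver 0→1: 1={part,t=1,log=-}
step 3 deliver 1→0: —
step 4 deliver 0→2: 2={part,t=1,log=-}
step 5 deliver 2→0: —
step 6 deliver 0→3: 3={part,t=1,log=-}
step 7 deliver 3→0: 0={coor,t=1,log=r}
step 8 deliver 0→1: 1={part,t=1,log=r}
step 9 deliver 0→2: 2={part,t=1,log=r}
step 10 deliver 0→3: 3={part,t=1,log=r}
step 11 timeout(0): 0={coor,t=2,log=r}
step 12 deliver 0→3: 3={part,t=2,log=r}
step 13 deliver 3→0: —
step 14 deliver 0→1: 1={part,t=2,log=r}
step 15 deliver 1→0: —
step 16 deliver 0→2: 2={part,t=2,log=r}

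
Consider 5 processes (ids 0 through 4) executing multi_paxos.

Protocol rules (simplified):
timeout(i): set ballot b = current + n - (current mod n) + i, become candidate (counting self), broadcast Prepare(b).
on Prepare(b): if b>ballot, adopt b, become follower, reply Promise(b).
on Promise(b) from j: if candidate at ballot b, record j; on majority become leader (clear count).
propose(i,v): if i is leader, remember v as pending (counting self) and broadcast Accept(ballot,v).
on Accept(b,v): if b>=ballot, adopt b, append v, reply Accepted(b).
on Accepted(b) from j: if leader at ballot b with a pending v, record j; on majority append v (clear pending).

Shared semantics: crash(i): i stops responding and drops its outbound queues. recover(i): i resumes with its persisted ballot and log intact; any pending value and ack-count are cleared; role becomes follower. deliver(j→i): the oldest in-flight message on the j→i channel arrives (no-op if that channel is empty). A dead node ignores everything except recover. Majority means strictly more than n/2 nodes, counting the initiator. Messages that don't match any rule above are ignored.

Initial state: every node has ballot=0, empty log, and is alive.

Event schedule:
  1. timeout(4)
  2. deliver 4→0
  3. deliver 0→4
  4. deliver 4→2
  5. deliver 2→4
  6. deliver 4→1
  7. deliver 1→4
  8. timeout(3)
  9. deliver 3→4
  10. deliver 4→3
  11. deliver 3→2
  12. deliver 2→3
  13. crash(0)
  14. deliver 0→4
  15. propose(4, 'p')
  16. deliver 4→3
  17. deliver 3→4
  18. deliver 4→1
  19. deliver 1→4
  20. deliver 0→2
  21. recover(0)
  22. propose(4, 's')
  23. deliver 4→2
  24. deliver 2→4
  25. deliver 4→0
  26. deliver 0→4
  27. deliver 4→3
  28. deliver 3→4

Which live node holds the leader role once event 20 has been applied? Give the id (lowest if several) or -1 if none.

step 1 timeout(4): 4={cand,b=9,log=-}
step 2 deliver 4→0: 0={foll,b=9,log=-}
step 3 deliver 0→4: —
step 4 deliver 4→2: 2={foll,b=9,log=-}
step 5 deliver 2→4: 4={lead,b=9,log=-}
step 6 deliver 4→1: 1={foll,b=9,log=-}
step 7 deliver 1→4: —
step 8 timeout(3): 3={cand,b=8,log=-}
step 9 deliver 3→4: —
step 10 deliver 4→3: 3={foll,b=9,log=-}
step 11 deliver 3→2: —
step 12 deliver 2→3: —
step 13 crash(0): 0={✗foll,b=9,log=-}
step 14 deliver 0→4: —
step 15 propose(4,'p'): —
step 16 deliver 4→3: 3={foll,b=9,log=p}
step 17 deliver 3→4: —
step 18 deliver 4→1: 1={foll,b=9,log=p}
step 19 deliver 1→4: —
step 20 deliver 0→2: —

4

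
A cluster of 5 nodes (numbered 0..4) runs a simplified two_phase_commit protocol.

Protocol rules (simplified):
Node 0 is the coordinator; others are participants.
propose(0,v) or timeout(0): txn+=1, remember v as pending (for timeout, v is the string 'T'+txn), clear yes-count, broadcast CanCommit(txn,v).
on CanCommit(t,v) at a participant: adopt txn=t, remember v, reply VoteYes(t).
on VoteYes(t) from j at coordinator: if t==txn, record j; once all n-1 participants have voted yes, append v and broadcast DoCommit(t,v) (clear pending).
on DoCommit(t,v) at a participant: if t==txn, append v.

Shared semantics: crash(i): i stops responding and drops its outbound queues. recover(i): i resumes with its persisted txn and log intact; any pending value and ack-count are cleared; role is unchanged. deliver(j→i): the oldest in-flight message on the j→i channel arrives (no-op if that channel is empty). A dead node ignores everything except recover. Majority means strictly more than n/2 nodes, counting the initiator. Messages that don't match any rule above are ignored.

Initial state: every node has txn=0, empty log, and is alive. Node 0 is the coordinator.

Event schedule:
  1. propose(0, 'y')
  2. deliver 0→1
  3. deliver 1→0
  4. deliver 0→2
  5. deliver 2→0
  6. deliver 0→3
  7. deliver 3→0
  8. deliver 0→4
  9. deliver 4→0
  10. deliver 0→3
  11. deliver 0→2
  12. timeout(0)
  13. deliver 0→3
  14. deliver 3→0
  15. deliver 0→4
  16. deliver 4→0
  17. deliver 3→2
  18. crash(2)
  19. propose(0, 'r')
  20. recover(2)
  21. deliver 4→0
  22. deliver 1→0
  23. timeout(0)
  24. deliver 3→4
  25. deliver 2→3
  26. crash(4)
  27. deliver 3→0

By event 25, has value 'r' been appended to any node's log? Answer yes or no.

e1 propose(0,'y'): 0[coor,t=1,-]
e2 deliver 0→1: 1[part,t=1,-]
e3 deliver 1→0: ·
e4 deliver 0→2: 2[part,t=1,-]
e5 deliver 2→0: ·
e6 deliver 0→3: 3[part,t=1,-]
e7 deliver 3→0: ·
e8 deliver 0→4: 4[part,t=1,-]
e9 deliver 4→0: 0[coor,t=1,y]
e10 deliver 0→3: 3[part,t=1,y]
e11 deliver 0→2: 2[part,t=1,y]
e12 timeout(0): 0[coor,t=2,y]
e13 deliver 0→3: 3[part,t=2,y]
e14 deliver 3→0: ·
e15 deliver 0→4: 4[part,t=1,y]
e16 deliver 4→0: ·
e17 deliver 3→2: ·
e18 crash(2): 2[✗part,t=1,y]
e19 propose(0,'r'): 0[coor,t=3,y]
e20 recover(2): 2[part,t=1,y]
e21 deliver 4→0: ·
e22 deliver 1→0: ·
e23 timeout(0): 0[coor,t=4,y]
e24 deliver 3→4: ·
e25 deliver 2→3: ·

no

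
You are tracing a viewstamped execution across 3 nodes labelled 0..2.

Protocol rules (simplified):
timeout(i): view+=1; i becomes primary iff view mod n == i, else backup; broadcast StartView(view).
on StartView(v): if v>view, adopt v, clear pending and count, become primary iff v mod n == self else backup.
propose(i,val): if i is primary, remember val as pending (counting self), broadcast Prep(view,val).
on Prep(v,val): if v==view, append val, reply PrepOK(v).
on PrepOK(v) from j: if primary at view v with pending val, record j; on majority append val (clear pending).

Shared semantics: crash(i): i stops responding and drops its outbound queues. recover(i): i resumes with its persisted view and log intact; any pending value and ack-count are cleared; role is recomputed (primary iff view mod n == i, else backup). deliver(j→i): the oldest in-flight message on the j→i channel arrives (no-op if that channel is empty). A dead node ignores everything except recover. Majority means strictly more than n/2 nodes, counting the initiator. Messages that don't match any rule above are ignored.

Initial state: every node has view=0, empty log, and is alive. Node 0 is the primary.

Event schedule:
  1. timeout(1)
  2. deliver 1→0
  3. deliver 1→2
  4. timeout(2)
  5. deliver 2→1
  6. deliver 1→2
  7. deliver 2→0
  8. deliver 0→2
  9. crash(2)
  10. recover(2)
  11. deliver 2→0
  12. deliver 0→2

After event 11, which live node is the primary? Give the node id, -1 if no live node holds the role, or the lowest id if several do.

2

1. timeout(1):  <1:prim v1 ->
2. deliver 1→0:  <0:back v1 ->
3. deliver 1→2:  <2:back v1 ->
4. timeout(2):  <2:prim v2 ->
5. deliver 2→1:  <1:back v2 ->
6. deliver 1→2:  nop
7. deliver 2→0:  <0:back v2 ->
8. deliver 0→2:  nop
9. crash(2):  <2:✗prim v2 ->
10. recover(2):  <2:prim v2 ->
11. deliver 2→0:  nop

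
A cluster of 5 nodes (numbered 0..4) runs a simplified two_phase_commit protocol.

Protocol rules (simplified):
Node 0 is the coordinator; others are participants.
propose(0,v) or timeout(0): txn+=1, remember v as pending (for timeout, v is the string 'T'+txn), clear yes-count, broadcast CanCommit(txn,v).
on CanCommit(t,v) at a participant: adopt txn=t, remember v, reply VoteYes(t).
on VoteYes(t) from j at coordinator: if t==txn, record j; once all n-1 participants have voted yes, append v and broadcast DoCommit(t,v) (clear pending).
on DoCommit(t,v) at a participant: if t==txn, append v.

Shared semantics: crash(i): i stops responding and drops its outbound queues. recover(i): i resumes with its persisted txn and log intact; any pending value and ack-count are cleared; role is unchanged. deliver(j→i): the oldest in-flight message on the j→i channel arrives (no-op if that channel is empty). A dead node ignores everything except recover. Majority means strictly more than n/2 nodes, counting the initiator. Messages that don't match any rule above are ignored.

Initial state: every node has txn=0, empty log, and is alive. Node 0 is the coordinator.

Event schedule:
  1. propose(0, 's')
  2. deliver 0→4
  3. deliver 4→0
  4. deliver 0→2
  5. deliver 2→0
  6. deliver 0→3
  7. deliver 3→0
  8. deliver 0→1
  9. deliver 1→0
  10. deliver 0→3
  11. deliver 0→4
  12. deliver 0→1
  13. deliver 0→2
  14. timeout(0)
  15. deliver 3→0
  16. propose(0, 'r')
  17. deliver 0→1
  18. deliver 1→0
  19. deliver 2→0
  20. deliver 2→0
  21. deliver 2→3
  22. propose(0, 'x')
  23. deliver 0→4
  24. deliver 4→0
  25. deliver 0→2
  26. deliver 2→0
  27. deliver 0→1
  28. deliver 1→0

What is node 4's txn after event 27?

2

1. propose(0,'s'):  <0:coor t1 ->
2. deliver 0→4:  <4:part t1 ->
3. deliver 4→0:  nop
4. deliver 0→2:  <2:part t1 ->
5. deliver 2→0:  nop
6. deliver 0→3:  <3:part t1 ->
7. deliver 3→0:  nop
8. deliver 0→1:  <1:part t1 ->
9. deliver 1→0:  <0:coor t1 s>
10. deliver 0→3:  <3:part t1 s>
11. deliver 0→4:  <4:part t1 s>
12. deliver 0→1:  <1:part t1 s>
13. deliver 0→2:  <2:part t1 s>
14. timeout(0):  <0:coor t2 s>
15. deliver 3→0:  nop
16. propose(0,'r'):  <0:coor t3 s>
17. deliver 0→1:  <1:part t2 s>
18. deliver 1→0:  nop
19. deliver 2→0:  nop
20. deliver 2→0:  nop
21. deliver 2→3:  nop
22. propose(0,'x'):  <0:coor t4 s>
23. deliver 0→4:  <4:part t2 s>
24. deliver 4→0:  nop
25. deliver 0→2:  <2:part t2 s>
26. deliver 2→0:  nop
27. deliver 0→1:  <1:part t3 s>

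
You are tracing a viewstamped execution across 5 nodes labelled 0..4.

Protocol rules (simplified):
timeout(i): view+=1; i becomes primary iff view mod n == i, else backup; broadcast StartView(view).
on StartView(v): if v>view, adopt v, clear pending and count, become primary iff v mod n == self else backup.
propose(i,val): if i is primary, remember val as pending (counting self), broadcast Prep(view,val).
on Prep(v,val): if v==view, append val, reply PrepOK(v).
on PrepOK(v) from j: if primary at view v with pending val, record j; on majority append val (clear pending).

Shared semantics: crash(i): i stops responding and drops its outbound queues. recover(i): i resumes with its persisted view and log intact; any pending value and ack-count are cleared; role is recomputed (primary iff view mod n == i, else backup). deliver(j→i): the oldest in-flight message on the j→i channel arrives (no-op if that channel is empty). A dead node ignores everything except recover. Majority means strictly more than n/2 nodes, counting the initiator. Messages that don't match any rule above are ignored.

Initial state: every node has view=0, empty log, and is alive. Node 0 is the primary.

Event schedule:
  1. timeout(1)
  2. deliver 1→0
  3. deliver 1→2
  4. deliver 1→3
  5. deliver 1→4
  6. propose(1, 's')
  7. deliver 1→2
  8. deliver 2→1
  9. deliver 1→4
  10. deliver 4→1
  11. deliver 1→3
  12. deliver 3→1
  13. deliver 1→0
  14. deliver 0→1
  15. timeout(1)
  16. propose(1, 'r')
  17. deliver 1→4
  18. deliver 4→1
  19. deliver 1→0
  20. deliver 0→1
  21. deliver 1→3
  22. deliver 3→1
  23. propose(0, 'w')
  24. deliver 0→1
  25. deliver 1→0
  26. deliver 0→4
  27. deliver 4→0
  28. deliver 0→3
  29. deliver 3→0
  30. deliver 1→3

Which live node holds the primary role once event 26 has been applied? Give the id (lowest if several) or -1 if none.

-1

e1 timeout(1): 1[prim,v=1,-]
e2 deliver 1→0: 0[back,v=1,-]
e3 deliver 1→2: 2[back,v=1,-]
e4 deliver 1→3: 3[back,v=1,-]
e5 deliver 1→4: 4[back,v=1,-]
e6 propose(1,'s'): ·
e7 deliver 1→2: 2[back,v=1,s]
e8 deliver 2→1: ·
e9 deliver 1→4: 4[back,v=1,s]
e10 deliver 4→1: 1[prim,v=1,s]
e11 deliver 1→3: 3[back,v=1,s]
e12 deliver 3→1: ·
e13 deliver 1→0: 0[back,v=1,s]
e14 deliver 0→1: ·
e15 timeout(1): 1[back,v=2,s]
e16 propose(1,'r'): ·
e17 deliver 1→4: 4[back,v=2,s]
e18 deliver 4→1: ·
e19 deliver 1→0: 0[back,v=2,s]
e20 deliver 0→1: ·
e21 deliver 1→3: 3[back,v=2,s]
e22 deliver 3→1: ·
e23 propose(0,'w'): ·
e24 deliver 0→1: ·
e25 deliver 1→0: ·
e26 deliver 0→4: ·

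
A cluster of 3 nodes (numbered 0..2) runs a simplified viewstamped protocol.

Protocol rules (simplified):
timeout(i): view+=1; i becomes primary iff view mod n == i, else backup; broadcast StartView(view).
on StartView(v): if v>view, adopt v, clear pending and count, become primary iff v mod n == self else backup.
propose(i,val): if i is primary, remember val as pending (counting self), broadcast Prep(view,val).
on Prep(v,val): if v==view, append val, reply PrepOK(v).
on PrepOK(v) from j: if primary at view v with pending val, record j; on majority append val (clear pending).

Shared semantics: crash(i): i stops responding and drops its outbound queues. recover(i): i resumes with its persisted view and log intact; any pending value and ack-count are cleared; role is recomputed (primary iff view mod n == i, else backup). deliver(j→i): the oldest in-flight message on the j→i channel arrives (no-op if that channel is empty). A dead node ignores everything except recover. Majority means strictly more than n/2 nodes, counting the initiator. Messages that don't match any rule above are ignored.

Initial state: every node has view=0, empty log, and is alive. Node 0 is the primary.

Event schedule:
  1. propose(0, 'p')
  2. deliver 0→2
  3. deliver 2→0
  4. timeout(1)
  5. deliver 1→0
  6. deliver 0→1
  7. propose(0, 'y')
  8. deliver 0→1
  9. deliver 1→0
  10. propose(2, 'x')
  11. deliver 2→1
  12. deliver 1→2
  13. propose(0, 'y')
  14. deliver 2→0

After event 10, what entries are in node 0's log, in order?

p

step 1 propose(0,'p'): —
step 2 deliver 0→2: 2={back,v=0,log=p}
step 3 deliver 2→0: 0={prim,v=0,log=p}
step 4 timeout(1): 1={prim,v=1,log=-}
step 5 deliver 1→0: 0={back,v=1,log=p}
step 6 deliver 0→1: —
step 7 propose(0,'y'): —
step 8 deliver 0→1: —
step 9 deliver 1→0: —
step 10 propose(2,'x'): —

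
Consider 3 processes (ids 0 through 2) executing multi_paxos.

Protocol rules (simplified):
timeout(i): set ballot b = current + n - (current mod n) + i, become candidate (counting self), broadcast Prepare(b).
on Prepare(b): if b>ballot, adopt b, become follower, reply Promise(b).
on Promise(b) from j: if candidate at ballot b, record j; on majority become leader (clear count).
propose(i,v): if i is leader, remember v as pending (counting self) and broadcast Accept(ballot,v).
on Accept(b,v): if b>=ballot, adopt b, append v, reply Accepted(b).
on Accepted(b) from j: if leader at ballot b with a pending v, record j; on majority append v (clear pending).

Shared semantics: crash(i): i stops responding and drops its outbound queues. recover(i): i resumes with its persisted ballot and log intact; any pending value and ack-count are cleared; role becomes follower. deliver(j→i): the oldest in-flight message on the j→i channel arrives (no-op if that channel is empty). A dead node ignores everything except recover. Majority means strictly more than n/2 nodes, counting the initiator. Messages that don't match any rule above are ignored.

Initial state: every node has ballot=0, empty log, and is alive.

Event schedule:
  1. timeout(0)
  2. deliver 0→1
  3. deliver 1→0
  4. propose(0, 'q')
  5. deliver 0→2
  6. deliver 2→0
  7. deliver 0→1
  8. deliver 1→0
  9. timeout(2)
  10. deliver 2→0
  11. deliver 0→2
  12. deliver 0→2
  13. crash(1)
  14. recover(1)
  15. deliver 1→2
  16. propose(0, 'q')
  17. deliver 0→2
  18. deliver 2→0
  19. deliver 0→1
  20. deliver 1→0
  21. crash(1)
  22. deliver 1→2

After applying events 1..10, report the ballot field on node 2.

8

1. timeout(0):  <0:cand b3 ->
2. deliver 0→1:  <1:foll b3 ->
3. deliver 1→0:  <0:lead b3 ->
4. propose(0,'q'):  nop
5. deliver 0→2:  <2:foll b3 ->
6. deliver 2→0:  nop
7. deliver 0→1:  <1:foll b3 q>
8. deliver 1→0:  <0:lead b3 q>
9. timeout(2):  <2:cand b8 ->
10. deliver 2→0:  <0:foll b8 q>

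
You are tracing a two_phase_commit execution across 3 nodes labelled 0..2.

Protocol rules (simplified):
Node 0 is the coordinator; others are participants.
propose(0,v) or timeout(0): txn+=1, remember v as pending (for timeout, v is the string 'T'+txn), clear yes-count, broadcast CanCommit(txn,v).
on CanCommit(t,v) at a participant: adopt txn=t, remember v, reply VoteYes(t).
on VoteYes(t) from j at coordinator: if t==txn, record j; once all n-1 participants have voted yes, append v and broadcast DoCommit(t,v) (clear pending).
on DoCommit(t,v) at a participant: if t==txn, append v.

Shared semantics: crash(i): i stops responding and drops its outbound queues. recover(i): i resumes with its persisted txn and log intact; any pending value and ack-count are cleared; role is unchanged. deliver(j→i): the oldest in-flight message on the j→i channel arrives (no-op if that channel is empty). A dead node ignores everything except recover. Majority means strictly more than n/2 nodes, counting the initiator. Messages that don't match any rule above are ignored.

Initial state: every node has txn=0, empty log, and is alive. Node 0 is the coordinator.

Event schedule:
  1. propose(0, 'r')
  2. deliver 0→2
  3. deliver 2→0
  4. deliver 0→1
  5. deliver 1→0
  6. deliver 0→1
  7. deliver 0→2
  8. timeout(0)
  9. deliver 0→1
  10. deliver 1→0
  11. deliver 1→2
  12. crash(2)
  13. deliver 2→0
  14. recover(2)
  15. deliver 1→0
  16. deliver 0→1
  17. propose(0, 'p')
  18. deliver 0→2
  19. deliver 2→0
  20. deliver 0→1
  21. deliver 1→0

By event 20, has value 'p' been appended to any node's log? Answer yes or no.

no

after 1 — propose(0,'r'): n0:coor/t1/[-]
after 2 — deliver 0→2: n2:part/t1/[-]
after 3 — deliver 2→0: ·
after 4 — deliver 0→1: n1:part/t1/[-]
after 5 — deliver 1→0: n0:coor/t1/[r]
after 6 — deliver 0→1: n1:part/t1/[r]
after 7 — deliver 0→2: n2:part/t1/[r]
after 8 — timeout(0): n0:coor/t2/[r]
after 9 — deliver 0→1: n1:part/t2/[r]
after 10 — deliver 1→0: ·
after 11 — deliver 1→2: ·
after 12 — crash(2): n2:✗part/t1/[r]
after 13 — deliver 2→0: ·
after 14 — recover(2): n2:part/t1/[r]
after 15 — deliver 1→0: ·
after 16 — deliver 0→1: ·
after 17 — propose(0,'p'): n0:coor/t3/[r]
after 18 — deliver 0→2: n2:part/t2/[r]
after 19 — deliver 2→0: ·
after 20 — deliver 0→1: n1:part/t3/[r]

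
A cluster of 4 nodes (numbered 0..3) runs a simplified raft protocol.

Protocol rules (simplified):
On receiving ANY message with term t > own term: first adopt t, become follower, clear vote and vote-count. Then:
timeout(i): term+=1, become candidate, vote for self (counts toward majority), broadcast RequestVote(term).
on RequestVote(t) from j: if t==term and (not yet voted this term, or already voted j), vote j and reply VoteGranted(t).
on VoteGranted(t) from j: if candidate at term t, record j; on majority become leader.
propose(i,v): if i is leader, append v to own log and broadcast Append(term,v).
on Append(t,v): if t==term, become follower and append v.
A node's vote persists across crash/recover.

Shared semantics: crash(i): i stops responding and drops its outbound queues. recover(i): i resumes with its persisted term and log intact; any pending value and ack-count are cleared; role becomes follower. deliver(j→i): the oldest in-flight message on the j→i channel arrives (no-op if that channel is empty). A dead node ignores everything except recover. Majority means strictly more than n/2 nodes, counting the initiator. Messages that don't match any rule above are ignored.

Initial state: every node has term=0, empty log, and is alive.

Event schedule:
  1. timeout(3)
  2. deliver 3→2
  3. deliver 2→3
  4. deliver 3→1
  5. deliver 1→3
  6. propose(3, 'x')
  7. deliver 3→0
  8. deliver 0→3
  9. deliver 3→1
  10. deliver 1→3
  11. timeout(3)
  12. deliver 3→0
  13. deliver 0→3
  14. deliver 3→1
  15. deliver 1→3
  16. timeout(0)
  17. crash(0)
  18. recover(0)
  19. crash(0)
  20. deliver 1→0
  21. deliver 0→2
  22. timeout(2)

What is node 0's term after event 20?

2

after 1 — timeout(3): n3:cand/t1/[-]
after 2 — deliver 3→2: n2:foll/t1/[-]
after 3 — deliver 2→3: ·
after 4 — deliver 3→1: n1:foll/t1/[-]
after 5 — deliver 1→3: n3:lead/t1/[-]
after 6 — propose(3,'x'): n3:lead/t1/[x]
after 7 — deliver 3→0: n0:foll/t1/[-]
after 8 — deliver 0→3: ·
after 9 — deliver 3→1: n1:foll/t1/[x]
after 10 — deliver 1→3: ·
after 11 — timeout(3): n3:cand/t2/[x]
after 12 — deliver 3→0: n0:foll/t1/[x]
after 13 — deliver 0→3: ·
after 14 — deliver 3→1: n1:foll/t2/[x]
after 15 — deliver 1→3: ·
after 16 — timeout(0): n0:cand/t2/[x]
after 17 — crash(0): n0:✗cand/t2/[x]
after 18 — recover(0): n0:foll/t2/[x]
after 19 — crash(0): n0:✗foll/t2/[x]
after 20 — deliver 1→0: ·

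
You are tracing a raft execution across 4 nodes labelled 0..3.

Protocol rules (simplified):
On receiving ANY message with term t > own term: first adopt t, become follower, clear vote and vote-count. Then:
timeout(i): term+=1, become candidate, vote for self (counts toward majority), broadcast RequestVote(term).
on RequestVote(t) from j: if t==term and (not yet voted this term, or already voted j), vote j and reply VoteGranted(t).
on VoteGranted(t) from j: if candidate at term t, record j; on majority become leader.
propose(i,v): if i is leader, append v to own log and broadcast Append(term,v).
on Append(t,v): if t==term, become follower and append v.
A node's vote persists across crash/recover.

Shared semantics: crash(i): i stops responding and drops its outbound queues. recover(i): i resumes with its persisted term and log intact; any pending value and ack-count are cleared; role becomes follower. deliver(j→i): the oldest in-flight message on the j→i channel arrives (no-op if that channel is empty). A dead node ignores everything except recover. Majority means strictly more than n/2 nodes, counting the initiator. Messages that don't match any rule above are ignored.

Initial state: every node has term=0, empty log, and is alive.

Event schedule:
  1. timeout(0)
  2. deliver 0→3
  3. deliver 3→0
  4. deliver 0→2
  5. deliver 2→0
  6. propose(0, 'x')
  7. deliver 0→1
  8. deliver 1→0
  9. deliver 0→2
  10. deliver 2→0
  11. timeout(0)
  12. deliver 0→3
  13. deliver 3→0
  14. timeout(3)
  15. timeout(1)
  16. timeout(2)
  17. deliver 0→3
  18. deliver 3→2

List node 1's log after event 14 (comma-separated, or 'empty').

empty

after 1 — timeout(0): n0:cand/t1/[-]
after 2 — deliver 0→3: n3:foll/t1/[-]
after 3 — deliver 3→0: ·
after 4 — deliver 0→2: n2:foll/t1/[-]
after 5 — deliver 2→0: n0:lead/t1/[-]
after 6 — propose(0,'x'): n0:lead/t1/[x]
after 7 — deliver 0→1: n1:foll/t1/[-]
after 8 — deliver 1→0: ·
after 9 — deliver 0→2: n2:foll/t1/[x]
after 10 — deliver 2→0: ·
after 11 — timeout(0): n0:cand/t2/[x]
after 12 — deliver 0→3: n3:foll/t1/[x]
after 13 — deliver 3→0: ·
after 14 — timeout(3): n3:cand/t2/[x]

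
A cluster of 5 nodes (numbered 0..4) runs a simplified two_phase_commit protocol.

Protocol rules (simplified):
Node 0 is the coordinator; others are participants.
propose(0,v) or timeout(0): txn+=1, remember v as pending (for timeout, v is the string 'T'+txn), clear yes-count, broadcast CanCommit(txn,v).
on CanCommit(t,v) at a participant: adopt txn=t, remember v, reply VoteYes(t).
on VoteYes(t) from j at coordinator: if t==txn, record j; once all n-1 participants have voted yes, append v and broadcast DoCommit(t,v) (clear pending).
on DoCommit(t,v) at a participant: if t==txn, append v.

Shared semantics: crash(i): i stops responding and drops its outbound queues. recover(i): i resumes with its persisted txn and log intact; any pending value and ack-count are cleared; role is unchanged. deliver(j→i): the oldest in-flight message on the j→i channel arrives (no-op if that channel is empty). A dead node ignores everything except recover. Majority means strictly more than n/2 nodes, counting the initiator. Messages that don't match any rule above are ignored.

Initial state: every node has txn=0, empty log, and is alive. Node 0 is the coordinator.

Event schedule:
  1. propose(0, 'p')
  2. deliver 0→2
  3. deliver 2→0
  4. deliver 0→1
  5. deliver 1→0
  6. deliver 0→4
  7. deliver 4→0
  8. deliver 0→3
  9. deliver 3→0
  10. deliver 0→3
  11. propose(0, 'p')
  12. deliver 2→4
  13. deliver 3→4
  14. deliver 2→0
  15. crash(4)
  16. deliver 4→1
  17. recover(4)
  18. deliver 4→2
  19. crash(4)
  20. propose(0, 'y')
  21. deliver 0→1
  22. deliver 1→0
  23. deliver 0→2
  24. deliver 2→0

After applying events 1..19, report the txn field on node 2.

1

step 1 propose(0,'p'): 0={coor,t=1,log=-}
step 2 deliver 0→2: 2={part,t=1,log=-}
step 3 deliver 2→0: —
step 4 deliver 0→1: 1={part,t=1,log=-}
step 5 deliver 1→0: —
step 6 deliver 0→4: 4={part,t=1,log=-}
step 7 deliver 4→0: —
step 8 deliver 0→3: 3={part,t=1,log=-}
step 9 deliver 3→0: 0={coor,t=1,log=p}
step 10 deliver 0→3: 3={part,t=1,log=p}
step 11 propose(0,'p'): 0={coor,t=2,log=p}
step 12 deliver 2→4: —
step 13 deliver 3→4: —
step 14 deliver 2→0: —
step 15 crash(4): 4={✗part,t=1,log=-}
step 16 deliver 4→1: —
step 17 recover(4): 4={part,t=1,log=-}
step 18 deliver 4→2: —
step 19 crash(4): 4={✗part,t=1,log=-}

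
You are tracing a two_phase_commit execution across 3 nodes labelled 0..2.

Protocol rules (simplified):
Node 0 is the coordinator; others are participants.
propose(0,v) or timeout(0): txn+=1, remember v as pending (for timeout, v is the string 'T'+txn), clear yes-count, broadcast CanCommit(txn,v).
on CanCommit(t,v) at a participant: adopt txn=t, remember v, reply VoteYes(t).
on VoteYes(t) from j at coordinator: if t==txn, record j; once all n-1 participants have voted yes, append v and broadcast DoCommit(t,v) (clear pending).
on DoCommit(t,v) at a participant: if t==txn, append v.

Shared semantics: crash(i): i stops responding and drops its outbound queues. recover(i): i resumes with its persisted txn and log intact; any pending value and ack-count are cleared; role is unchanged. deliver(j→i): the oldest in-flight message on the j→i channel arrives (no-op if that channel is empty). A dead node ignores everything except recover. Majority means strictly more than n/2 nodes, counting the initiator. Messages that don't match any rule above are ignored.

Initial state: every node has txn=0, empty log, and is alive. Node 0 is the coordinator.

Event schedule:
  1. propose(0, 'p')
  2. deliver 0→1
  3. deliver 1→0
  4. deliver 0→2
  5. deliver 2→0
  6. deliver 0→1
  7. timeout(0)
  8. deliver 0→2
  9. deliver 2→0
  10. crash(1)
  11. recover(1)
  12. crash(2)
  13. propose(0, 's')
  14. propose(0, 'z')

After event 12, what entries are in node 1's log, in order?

e1 propose(0,'p'): 0[coor,t=1,-]
e2 deliver 0→1: 1[part,t=1,-]
e3 deliver 1→0: ·
e4 deliver 0→2: 2[part,t=1,-]
e5 deliver 2→0: 0[coor,t=1,p]
e6 deliver 0→1: 1[part,t=1,p]
e7 timeout(0): 0[coor,t=2,p]
e8 deliver 0→2: 2[part,t=1,p]
e9 deliver 2→0: ·
e10 crash(1): 1[✗part,t=1,p]
e11 recover(1): 1[part,t=1,p]
e12 crash(2): 2[✗part,t=1,p]

p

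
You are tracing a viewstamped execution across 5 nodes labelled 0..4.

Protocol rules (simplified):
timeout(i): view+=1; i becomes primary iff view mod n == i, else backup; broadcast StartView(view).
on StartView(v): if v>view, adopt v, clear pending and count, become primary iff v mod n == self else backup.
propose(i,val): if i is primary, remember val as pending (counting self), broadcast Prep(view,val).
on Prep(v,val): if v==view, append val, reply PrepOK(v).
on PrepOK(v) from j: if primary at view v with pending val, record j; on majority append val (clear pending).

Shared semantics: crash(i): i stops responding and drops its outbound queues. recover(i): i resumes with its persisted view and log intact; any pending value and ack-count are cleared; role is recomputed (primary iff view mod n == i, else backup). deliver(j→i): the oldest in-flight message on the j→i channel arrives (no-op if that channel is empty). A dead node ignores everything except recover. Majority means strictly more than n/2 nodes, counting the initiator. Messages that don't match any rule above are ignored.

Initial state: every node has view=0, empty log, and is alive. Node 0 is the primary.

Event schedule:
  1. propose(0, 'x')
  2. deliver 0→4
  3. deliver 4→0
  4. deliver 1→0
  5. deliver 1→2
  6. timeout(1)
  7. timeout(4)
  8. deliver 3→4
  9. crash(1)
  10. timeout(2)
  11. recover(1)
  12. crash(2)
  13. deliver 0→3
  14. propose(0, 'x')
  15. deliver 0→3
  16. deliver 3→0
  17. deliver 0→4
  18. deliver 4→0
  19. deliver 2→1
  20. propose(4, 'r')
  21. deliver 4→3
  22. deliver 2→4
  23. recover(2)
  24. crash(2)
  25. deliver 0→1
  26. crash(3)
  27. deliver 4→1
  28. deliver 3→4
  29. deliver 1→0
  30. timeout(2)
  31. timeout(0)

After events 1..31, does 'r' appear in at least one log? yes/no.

no

e1 propose(0,'x'): ·
e2 deliver 0→4: 4[back,v=0,x]
e3 deliver 4→0: ·
e4 deliver 1→0: ·
e5 deliver 1→2: ·
e6 timeout(1): 1[prim,v=1,-]
e7 timeout(4): 4[back,v=1,x]
e8 deliver 3→4: ·
e9 crash(1): 1[✗prim,v=1,-]
e10 timeout(2): 2[back,v=1,-]
e11 recover(1): 1[prim,v=1,-]
e12 crash(2): 2[✗back,v=1,-]
e13 deliver 0→3: 3[back,v=0,x]
e14 propose(0,'x'): ·
e15 deliver 0→3: 3[back,v=0,x,x]
e16 deliver 3→0: ·
e17 deliver 0→4: ·
e18 deliver 4→0: 0[back,v=1,-]
e19 deliver 2→1: ·
e20 propose(4,'r'): ·
e21 deliver 4→3: 3[back,v=1,x,x]
e22 deliver 2→4: ·
e23 recover(2): 2[back,v=1,-]
e24 crash(2): 2[✗back,v=1,-]
e25 deliver 0→1: ·
e26 crash(3): 3[✗back,v=1,x,x]
e27 deliver 4→1: ·
e28 deliver 3→4: ·
e29 deliver 1→0: ·
e30 timeout(2): ·
e31 timeout(0): 0[back,v=2,-]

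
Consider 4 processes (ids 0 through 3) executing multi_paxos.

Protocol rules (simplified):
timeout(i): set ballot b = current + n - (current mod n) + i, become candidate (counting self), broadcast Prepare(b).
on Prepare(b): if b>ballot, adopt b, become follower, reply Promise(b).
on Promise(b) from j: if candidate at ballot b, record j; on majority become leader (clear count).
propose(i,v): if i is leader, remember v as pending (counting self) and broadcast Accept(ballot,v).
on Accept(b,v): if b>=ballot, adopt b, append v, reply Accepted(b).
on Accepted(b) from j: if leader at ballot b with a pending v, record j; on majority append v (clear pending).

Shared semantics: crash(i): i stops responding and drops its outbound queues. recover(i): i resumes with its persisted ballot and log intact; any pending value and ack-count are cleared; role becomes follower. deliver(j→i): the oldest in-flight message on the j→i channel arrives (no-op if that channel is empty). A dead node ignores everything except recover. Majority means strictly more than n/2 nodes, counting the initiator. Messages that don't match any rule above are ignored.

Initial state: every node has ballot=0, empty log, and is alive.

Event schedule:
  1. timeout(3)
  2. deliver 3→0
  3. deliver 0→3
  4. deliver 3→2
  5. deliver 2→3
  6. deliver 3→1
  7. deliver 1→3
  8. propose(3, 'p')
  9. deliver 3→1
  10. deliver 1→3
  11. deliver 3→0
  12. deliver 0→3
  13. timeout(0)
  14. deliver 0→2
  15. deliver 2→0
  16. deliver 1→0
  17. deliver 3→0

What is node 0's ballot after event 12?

[1] timeout(3) → N3(cand b7 [-])
[2] deliver 3→0 → N0(foll b7 [-])
[3] deliver 0→3 → ∅
[4] deliver 3→2 → N2(foll b7 [-])
[5] deliver 2→3 → N3(lead b7 [-])
[6] deliver 3→1 → N1(foll b7 [-])
[7] deliver 1→3 → ∅
[8] propose(3,'p') → ∅
[9] deliver 3→1 → N1(foll b7 [p])
[10] deliver 1→3 → ∅
[11] deliver 3→0 → N0(foll b7 [p])
[12] deliver 0→3 → N3(lead b7 [p])

7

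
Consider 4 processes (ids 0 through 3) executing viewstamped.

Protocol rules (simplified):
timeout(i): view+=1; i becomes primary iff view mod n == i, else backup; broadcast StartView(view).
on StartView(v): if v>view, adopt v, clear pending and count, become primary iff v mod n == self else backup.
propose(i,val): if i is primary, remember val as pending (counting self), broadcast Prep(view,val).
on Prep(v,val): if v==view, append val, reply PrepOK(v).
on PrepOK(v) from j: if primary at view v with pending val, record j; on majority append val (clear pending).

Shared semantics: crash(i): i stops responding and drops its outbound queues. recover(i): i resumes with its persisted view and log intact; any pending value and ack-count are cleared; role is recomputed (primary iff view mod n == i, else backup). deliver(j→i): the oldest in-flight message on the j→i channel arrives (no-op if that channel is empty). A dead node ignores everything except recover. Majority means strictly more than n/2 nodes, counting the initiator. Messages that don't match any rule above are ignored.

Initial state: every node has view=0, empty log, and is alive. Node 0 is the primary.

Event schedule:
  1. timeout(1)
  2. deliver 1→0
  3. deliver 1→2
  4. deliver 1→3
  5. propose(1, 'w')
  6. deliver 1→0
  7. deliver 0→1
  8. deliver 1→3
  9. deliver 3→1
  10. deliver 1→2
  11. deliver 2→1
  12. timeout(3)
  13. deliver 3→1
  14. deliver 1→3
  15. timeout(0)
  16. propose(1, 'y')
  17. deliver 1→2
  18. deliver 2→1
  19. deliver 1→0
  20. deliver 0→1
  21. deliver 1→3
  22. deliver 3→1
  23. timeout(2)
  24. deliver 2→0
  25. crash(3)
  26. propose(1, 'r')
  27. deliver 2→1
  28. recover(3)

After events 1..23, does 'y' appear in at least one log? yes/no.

no

step 1 timeout(1): 1={prim,v=1,log=-}
step 2 deliver 1→0: 0={back,v=1,log=-}
step 3 deliver 1→2: 2={back,v=1,log=-}
step 4 deliver 1→3: 3={back,v=1,log=-}
step 5 propose(1,'w'): —
step 6 deliver 1→0: 0={back,v=1,log=w}
step 7 deliver 0→1: —
step 8 deliver 1→3: 3={back,v=1,log=w}
step 9 deliver 3→1: 1={prim,v=1,log=w}
step 10 deliver 1→2: 2={back,v=1,log=w}
step 11 deliver 2→1: —
step 12 timeout(3): 3={back,v=2,log=w}
step 13 deliver 3→1: 1={back,v=2,log=w}
step 14 deliver 1→3: —
step 15 timeout(0): 0={back,v=2,log=w}
step 16 propose(1,'y'): —
step 17 deliver 1→2: —
step 18 deliver 2→1: —
step 19 deliver 1→0: —
step 20 deliver 0→1: —
step 21 deliver 1→3: —
step 22 deliver 3→1: —
step 23 timeout(2): 2={prim,v=2,log=w}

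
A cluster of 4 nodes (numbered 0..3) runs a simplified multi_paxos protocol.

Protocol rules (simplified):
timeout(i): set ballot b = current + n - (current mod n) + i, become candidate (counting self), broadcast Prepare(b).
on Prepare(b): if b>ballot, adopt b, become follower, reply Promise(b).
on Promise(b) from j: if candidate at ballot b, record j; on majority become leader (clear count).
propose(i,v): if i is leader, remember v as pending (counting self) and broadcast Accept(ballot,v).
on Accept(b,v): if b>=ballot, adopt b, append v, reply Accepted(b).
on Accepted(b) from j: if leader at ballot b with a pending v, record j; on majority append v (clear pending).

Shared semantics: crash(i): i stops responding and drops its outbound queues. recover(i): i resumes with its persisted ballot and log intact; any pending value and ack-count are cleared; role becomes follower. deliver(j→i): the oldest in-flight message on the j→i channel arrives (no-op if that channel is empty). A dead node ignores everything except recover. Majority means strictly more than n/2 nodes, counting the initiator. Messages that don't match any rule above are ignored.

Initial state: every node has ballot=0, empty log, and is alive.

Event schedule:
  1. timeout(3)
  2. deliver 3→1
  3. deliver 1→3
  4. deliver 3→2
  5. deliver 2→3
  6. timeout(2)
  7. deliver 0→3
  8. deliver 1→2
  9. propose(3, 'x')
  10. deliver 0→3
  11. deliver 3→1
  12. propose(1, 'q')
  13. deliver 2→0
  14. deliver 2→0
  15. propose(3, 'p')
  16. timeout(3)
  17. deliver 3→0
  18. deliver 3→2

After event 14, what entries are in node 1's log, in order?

x

1. timeout(3):  <3:cand b7 ->
2. deliver 3→1:  <1:foll b7 ->
3. deliver 1→3:  nop
4. deliver 3→2:  <2:foll b7 ->
5. deliver 2→3:  <3:lead b7 ->
6. timeout(2):  <2:cand b10 ->
7. deliver 0→3:  nop
8. deliver 1→2:  nop
9. propose(3,'x'):  nop
10. deliver 0→3:  nop
11. deliver 3→1:  <1:foll b7 x>
12. propose(1,'q'):  nop
13. deliver 2→0:  <0:foll b10 ->
14. deliver 2→0:  nop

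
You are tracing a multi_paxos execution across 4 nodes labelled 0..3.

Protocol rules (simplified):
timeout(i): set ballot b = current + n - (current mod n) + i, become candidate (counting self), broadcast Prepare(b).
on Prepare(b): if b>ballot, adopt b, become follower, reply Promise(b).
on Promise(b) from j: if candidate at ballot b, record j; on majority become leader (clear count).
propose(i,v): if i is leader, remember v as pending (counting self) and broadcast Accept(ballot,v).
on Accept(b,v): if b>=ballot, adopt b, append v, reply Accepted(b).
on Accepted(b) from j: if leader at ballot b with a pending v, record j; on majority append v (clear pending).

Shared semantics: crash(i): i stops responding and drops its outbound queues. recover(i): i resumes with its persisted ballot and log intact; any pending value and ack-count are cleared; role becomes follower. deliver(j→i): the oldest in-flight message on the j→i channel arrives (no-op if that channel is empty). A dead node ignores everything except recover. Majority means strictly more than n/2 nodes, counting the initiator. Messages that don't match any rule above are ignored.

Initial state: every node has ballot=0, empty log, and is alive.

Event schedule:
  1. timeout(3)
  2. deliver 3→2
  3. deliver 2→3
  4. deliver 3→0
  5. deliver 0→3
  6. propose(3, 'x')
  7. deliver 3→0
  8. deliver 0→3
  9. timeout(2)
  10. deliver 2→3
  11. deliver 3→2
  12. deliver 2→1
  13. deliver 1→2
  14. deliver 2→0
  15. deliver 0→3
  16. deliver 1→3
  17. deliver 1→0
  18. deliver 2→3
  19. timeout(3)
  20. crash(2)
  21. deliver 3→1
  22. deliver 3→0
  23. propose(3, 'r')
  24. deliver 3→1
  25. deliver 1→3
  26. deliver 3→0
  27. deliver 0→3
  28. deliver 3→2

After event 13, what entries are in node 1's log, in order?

1. timeout(3):  <3:cand b7 ->
2. deliver 3→2:  <2:foll b7 ->
3. deliver 2→3:  nop
4. deliver 3→0:  <0:foll b7 ->
5. deliver 0→3:  <3:lead b7 ->
6. propose(3,'x'):  nop
7. deliver 3→0:  <0:foll b7 x>
8. deliver 0→3:  nop
9. timeout(2):  <2:cand b10 ->
10. deliver 2→3:  <3:foll b10 ->
11. deliver 3→2:  nop
12. deliver 2→1:  <1:foll b10 ->
13. deliver 1→2:  nop

empty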